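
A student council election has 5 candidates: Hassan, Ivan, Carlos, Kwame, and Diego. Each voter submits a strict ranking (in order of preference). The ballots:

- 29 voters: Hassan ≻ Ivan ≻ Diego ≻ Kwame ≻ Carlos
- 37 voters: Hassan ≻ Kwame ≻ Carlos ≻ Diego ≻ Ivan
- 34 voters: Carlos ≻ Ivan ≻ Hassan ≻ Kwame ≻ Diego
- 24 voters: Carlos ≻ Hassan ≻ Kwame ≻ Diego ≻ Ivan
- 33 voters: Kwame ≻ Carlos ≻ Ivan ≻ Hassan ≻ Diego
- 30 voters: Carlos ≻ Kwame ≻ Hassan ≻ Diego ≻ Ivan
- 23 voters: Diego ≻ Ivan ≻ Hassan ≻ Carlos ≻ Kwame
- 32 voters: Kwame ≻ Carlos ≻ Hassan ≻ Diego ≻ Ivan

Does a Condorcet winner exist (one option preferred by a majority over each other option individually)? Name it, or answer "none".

none

Checking pairwise contests:
Carlos beats Hassan 153–89.
Hassan beats Ivan 152–90.
Kwame beats Carlos 131–111.
Hassan beats Kwame 147–95.
Hassan beats Diego 219–23.
Every option loses at least one head-to-head, so there is no Condorcet winner.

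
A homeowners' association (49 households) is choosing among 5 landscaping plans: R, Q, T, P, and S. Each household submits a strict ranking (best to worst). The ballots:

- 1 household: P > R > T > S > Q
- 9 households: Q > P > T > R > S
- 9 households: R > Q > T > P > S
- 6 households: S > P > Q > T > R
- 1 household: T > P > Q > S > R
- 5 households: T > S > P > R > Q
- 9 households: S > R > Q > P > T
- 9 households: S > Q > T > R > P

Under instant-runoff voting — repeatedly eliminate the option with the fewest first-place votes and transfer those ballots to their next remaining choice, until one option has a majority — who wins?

Round 1: R 9, Q 9, T 6, P 1, S 24. Eliminate P.
Round 2: R 10, Q 9, T 6, S 24. Eliminate T.
Round 3: R 10, Q 10, S 29. S has a majority.

S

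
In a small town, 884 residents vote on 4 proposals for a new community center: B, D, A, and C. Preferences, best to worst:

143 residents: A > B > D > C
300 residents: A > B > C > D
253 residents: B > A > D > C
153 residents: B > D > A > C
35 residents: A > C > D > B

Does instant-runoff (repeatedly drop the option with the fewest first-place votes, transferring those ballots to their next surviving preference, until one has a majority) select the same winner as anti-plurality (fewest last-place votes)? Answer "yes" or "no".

Instant-runoff — R1 B 406, D 0, A 478, C 0 (A winner). Winner: A.
Anti-plurality — last-place votes: B 35, D 300, A 0, C 549. Winner: A.
The two methods agree.

yes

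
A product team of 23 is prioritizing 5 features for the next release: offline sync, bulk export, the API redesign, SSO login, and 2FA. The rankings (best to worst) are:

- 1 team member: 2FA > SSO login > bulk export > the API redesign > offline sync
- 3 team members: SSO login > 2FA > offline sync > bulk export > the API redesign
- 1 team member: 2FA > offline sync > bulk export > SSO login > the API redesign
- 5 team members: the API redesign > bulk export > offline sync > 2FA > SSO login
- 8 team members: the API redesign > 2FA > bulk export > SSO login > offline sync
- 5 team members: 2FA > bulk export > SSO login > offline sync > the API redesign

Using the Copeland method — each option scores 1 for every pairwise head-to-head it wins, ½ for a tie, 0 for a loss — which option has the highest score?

offline sync: loses to bulk export, the API redesign, SSO login, and 2FA → score 0.
bulk export: beats offline sync and SSO login; loses to the API redesign and 2FA → score 2.
the API redesign: beats offline sync, bulk export, SSO login, and 2FA → score 4.
SSO login: beats offline sync; loses to bulk export, the API redesign, and 2FA → score 1.
2FA: beats offline sync, bulk export, and SSO login; loses to the API redesign → score 3.
the API redesign has the best pairwise record.

the API redesign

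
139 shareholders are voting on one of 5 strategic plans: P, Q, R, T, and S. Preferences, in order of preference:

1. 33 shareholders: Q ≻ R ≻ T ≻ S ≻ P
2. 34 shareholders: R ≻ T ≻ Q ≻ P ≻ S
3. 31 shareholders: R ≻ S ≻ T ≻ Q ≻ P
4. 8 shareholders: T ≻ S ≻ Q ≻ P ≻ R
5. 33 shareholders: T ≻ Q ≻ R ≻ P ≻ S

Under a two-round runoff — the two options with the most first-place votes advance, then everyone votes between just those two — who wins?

R

Round 1 first-place votes: P 0, Q 33, R 65, T 41, S 0.
R and T advance.
Runoff: R is preferred to T by 98 voters; T by 41.
R wins the runoff.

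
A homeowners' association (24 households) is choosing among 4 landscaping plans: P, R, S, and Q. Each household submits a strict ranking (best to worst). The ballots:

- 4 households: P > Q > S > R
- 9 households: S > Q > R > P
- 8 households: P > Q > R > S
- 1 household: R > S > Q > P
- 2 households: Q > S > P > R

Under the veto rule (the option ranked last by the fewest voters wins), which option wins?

Last-place votes: P 10, R 6, S 8, Q 0.
Q is ranked last by the fewest voters, so Q wins.

Q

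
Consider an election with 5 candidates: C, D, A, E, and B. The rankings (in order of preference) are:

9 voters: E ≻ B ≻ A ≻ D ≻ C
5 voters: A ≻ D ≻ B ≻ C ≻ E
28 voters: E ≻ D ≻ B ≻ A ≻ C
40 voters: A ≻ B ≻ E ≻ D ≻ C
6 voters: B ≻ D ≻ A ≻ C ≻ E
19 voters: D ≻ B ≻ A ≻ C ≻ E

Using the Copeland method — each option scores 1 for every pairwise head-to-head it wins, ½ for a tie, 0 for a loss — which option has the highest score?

B

C: loses to D, A, E, and B → score 0.
D: beats C; loses to A, E, and B → score 1.
A: beats C, D, and E; loses to B → score 3.
E: beats C and D; loses to A and B → score 2.
B: beats C, D, A, and E → score 4.
B has the best pairwise record.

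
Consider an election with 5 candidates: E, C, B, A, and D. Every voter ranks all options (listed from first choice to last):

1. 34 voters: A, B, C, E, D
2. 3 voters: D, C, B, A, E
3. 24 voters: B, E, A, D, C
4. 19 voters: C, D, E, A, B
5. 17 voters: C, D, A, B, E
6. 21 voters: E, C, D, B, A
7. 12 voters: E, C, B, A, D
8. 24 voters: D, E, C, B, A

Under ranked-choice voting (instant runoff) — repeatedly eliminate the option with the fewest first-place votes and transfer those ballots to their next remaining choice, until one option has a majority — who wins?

E

Round 1: E 33, C 36, B 24, A 34, D 27. Eliminate B.
Round 2: E 57, C 36, A 34, D 27. Eliminate D.
Round 3: E 81, C 39, A 34. E has a majority.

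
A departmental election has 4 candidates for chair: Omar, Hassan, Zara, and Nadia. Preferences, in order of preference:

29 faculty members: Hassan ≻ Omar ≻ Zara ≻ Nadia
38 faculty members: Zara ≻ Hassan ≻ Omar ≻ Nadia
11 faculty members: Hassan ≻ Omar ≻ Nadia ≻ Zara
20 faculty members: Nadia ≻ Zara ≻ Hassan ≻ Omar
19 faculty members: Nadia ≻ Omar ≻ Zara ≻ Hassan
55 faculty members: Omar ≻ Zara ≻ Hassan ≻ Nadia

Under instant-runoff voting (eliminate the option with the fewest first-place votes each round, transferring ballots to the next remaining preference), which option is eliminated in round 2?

Round 1: Omar 55, Hassan 40, Zara 38, Nadia 39. Eliminate Zara.
Round 2: Omar 55, Hassan 78, Nadia 39. Eliminate Nadia.

Nadia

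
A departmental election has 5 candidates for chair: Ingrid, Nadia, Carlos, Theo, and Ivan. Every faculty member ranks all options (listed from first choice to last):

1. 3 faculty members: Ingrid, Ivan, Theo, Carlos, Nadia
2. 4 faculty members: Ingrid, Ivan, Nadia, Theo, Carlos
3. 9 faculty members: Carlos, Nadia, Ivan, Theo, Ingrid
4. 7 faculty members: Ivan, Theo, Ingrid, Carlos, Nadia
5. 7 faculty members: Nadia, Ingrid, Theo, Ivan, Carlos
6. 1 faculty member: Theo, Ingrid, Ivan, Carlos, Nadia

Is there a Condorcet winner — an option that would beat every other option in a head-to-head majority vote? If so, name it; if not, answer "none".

Checking pairwise contests:
Nadia beats Ingrid 16–15.
Carlos beats Nadia 20–11.
Ingrid beats Carlos 22–9.
Nadia beats Theo 20–11.
Nadia beats Ivan 16–15.
Every option loses at least one head-to-head, so there is no Condorcet winner.

none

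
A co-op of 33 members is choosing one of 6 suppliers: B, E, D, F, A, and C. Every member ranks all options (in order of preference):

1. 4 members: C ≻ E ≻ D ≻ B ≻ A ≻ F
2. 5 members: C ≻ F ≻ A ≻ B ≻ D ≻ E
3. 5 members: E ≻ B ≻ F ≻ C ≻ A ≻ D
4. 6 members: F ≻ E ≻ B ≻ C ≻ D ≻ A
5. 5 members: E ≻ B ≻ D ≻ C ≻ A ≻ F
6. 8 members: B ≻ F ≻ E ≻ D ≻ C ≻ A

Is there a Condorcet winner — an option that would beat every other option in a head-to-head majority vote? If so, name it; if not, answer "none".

none

Checking pairwise contests:
E beats B 20–13.
F beats E 19–14.
B beats D 29–4.
B beats F 22–11.
B beats A 28–5.
B beats C 24–9.
Every option loses at least one head-to-head, so there is no Condorcet winner.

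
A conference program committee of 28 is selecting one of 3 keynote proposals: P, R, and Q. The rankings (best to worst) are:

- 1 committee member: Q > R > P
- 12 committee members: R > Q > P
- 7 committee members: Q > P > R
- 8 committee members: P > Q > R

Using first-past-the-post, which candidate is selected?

R

First-place votes: P 8, R 12, Q 8.
R has the most first-place votes.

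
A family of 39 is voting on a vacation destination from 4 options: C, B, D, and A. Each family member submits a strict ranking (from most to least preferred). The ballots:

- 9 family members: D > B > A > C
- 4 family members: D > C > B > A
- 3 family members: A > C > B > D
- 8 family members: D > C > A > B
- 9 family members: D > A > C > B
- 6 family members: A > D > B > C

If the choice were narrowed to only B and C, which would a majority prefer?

C

Voters preferring B to C: 15; preferring C to B: 24.
C wins the head-to-head.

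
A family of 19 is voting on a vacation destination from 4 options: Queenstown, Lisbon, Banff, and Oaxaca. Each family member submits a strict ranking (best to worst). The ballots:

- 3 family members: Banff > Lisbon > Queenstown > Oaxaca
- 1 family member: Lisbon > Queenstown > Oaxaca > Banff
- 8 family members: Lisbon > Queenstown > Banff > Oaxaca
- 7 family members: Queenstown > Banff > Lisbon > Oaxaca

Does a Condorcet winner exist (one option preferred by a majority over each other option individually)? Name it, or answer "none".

none

Checking pairwise contests:
Lisbon beats Queenstown 12–7.
Banff beats Lisbon 10–9.
Queenstown beats Banff 16–3.
Queenstown beats Oaxaca 19–0.
Every option loses at least one head-to-head, so there is no Condorcet winner.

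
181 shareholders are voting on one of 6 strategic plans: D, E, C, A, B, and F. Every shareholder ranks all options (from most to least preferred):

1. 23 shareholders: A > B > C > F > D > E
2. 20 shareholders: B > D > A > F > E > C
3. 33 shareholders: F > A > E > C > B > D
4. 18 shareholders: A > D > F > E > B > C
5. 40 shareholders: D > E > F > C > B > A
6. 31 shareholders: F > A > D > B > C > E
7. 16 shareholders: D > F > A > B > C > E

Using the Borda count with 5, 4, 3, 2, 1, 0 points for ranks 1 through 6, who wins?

D: 23·1 + 20·4 + 33·0 + 18·4 + 40·5 + 31·3 + 16·5 = 548
E: 23·0 + 20·1 + 33·3 + 18·2 + 40·4 + 31·0 + 16·0 = 315
C: 23·3 + 20·0 + 33·2 + 18·0 + 40·2 + 31·1 + 16·1 = 262
A: 23·5 + 20·3 + 33·4 + 18·5 + 40·0 + 31·4 + 16·3 = 569
B: 23·4 + 20·5 + 33·1 + 18·1 + 40·1 + 31·2 + 16·2 = 377
F: 23·2 + 20·2 + 33·5 + 18·3 + 40·3 + 31·5 + 16·4 = 644
F has the highest Borda score (644).

F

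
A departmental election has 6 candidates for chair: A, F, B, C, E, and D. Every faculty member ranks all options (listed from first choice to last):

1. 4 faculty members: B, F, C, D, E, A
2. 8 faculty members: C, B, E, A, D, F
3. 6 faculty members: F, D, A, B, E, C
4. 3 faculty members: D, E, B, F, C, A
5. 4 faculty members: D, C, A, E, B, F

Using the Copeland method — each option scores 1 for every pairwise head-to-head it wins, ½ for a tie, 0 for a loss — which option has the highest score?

D

A: loses to F, B, C, E, and D → score 0.
F: beats A and C; loses to B, E, and D → score 2.
B: beats A, F, C, and E; loses to D → score 4.
C: beats A and E; loses to F, B, and D → score 2.
E: beats A and F; loses to B, C, and D → score 2.
D: beats A, F, B, C, and E → score 5.
D has the best pairwise record.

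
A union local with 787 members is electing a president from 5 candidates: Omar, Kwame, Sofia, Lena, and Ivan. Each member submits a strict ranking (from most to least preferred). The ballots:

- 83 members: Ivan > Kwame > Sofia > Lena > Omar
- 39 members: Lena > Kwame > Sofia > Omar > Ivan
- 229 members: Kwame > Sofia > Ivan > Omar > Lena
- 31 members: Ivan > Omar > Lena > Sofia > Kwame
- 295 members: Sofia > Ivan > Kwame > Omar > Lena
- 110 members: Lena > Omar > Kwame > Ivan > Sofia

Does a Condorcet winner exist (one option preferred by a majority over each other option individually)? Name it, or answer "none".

Checking pairwise contests:
Kwame beats Omar 646–141.
Ivan beats Kwame 409–378.
Kwame beats Sofia 461–326.
Omar beats Lena 555–232.
Sofia beats Ivan 563–224.
Every option loses at least one head-to-head, so there is no Condorcet winner.

none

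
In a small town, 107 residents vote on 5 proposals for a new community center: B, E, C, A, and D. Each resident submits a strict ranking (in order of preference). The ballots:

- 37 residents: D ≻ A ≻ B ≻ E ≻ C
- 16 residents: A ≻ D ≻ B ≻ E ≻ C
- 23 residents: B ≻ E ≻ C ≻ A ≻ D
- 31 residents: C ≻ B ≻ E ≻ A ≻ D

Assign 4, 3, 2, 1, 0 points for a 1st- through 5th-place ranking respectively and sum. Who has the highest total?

B

B: 37·2 + 16·2 + 23·4 + 31·3 = 291
E: 37·1 + 16·1 + 23·3 + 31·2 = 184
C: 37·0 + 16·0 + 23·2 + 31·4 = 170
A: 37·3 + 16·4 + 23·1 + 31·1 = 229
D: 37·4 + 16·3 + 23·0 + 31·0 = 196
B has the highest Borda score (291).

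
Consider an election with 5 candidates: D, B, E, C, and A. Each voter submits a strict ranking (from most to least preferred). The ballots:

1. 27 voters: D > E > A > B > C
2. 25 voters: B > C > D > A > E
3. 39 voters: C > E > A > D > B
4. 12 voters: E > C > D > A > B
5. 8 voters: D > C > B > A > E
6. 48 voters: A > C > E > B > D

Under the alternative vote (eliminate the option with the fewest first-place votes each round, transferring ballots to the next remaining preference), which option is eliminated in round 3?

Round 1: D 35, B 25, E 12, C 39, A 48. Eliminate E.
Round 2: D 35, B 25, C 51, A 48. Eliminate B.
Round 3: D 35, C 76, A 48. Eliminate D.

D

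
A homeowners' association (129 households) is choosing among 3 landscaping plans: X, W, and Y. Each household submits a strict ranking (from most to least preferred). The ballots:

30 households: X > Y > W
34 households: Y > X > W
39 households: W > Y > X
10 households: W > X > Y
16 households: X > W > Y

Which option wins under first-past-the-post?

W

First-place votes: X 46, W 49, Y 34.
W has the most first-place votes.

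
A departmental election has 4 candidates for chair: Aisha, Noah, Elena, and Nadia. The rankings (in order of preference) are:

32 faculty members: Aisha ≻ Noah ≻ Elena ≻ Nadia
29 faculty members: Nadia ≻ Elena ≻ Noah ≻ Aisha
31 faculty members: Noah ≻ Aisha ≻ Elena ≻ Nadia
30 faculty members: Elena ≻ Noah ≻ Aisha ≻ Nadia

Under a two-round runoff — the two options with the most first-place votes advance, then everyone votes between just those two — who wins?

Noah

Round 1 first-place votes: Aisha 32, Noah 31, Elena 30, Nadia 29.
Aisha and Noah advance.
Runoff: Aisha is preferred to Noah by 32 voters; Noah by 90.
Noah wins the runoff.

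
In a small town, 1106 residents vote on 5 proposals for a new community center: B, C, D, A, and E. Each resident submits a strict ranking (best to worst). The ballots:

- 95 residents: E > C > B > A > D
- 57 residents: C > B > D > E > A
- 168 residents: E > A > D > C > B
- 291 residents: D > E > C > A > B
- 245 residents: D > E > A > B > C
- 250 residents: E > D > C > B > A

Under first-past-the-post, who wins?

First-place votes: B 0, C 57, D 536, A 0, E 513.
D has the most first-place votes.

D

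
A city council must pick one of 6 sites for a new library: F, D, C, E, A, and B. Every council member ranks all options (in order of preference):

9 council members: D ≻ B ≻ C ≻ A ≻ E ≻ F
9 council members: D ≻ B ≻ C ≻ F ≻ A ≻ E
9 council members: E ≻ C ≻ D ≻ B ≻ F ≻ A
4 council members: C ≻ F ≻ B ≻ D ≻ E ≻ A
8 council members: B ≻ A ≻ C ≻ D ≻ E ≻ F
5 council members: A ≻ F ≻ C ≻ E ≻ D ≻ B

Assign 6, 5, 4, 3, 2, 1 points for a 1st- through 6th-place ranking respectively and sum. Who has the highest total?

F: 9·1 + 9·3 + 9·2 + 4·5 + 8·1 + 5·5 = 107
D: 9·6 + 9·6 + 9·4 + 4·3 + 8·3 + 5·2 = 190
C: 9·4 + 9·4 + 9·5 + 4·6 + 8·4 + 5·4 = 193
E: 9·2 + 9·1 + 9·6 + 4·2 + 8·2 + 5·3 = 120
A: 9·3 + 9·2 + 9·1 + 4·1 + 8·5 + 5·6 = 128
B: 9·5 + 9·5 + 9·3 + 4·4 + 8·6 + 5·1 = 186
C has the highest Borda score (193).

C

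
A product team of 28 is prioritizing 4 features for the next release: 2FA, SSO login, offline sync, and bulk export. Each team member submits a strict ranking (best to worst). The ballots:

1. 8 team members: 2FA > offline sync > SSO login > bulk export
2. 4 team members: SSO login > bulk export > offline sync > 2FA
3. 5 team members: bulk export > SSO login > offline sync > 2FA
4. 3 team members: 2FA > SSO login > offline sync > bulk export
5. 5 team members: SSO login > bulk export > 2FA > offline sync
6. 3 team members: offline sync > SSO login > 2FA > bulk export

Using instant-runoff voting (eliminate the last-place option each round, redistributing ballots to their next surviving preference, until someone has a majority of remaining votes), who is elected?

SSO login

Round 1: 2FA 11, SSO login 9, offline sync 3, bulk export 5. Eliminate offline sync.
Round 2: 2FA 11, SSO login 12, bulk export 5. Eliminate bulk export.
Round 3: 2FA 11, SSO login 17. SSO login has a majority.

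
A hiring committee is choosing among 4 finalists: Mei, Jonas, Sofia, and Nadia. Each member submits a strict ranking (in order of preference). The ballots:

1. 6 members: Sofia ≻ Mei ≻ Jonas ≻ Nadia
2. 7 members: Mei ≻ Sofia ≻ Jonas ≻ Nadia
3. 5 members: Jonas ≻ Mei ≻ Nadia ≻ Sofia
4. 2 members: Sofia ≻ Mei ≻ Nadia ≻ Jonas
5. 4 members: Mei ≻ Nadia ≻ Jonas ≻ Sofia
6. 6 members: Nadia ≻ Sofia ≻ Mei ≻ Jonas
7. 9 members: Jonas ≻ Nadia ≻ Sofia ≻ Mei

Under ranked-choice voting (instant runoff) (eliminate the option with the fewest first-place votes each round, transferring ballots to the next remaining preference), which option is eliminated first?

Nadia

Round 1: Mei 11, Jonas 14, Sofia 8, Nadia 6. Eliminate Nadia.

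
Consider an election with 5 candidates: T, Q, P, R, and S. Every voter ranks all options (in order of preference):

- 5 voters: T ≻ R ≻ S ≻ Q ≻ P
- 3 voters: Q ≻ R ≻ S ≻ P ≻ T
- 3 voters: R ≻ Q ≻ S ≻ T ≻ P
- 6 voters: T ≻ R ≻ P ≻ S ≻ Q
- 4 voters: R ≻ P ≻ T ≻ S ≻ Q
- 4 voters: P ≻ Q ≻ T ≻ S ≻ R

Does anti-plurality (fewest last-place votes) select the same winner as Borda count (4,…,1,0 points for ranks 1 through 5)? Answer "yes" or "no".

Anti-plurality — last-place votes: T 3, Q 10, P 8, R 4, S 0. Winner: S.
Borda — scores: T 63, Q 38, P 43, R 70, S 36. Winner: R.
The two methods disagree.

no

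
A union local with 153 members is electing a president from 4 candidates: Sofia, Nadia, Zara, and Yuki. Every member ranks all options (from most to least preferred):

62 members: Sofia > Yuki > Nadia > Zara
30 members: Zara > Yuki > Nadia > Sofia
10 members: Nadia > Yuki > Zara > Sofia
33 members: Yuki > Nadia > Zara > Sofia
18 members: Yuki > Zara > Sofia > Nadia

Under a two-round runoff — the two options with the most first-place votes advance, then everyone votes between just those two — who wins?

Yuki

Round 1 first-place votes: Sofia 62, Nadia 10, Zara 30, Yuki 51.
Sofia and Yuki advance.
Runoff: Sofia is preferred to Yuki by 62 voters; Yuki by 91.
Yuki wins the runoff.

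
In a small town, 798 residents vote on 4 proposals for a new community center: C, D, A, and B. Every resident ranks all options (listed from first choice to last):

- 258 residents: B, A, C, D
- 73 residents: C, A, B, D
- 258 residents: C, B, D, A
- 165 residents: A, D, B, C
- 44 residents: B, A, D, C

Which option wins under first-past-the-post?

C

First-place votes: C 331, D 0, A 165, B 302.
C has the most first-place votes.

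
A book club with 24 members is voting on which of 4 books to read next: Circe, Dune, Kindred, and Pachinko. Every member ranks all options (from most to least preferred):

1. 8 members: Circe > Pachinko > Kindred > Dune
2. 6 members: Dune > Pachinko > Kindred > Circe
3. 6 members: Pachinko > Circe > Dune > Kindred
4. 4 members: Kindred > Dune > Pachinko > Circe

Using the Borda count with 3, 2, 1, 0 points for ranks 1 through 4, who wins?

Circe: 8·3 + 6·0 + 6·2 + 4·0 = 36
Dune: 8·0 + 6·3 + 6·1 + 4·2 = 32
Kindred: 8·1 + 6·1 + 6·0 + 4·3 = 26
Pachinko: 8·2 + 6·2 + 6·3 + 4·1 = 50
Pachinko has the highest Borda score (50).

Pachinko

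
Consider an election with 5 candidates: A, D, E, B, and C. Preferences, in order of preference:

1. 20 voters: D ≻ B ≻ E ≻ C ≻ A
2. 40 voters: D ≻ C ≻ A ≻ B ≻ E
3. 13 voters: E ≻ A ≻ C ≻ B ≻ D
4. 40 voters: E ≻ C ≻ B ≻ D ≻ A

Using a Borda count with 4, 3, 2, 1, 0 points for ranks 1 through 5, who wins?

C

A: 20·0 + 40·2 + 13·3 + 40·0 = 119
D: 20·4 + 40·4 + 13·0 + 40·1 = 280
E: 20·2 + 40·0 + 13·4 + 40·4 = 252
B: 20·3 + 40·1 + 13·1 + 40·2 = 193
C: 20·1 + 40·3 + 13·2 + 40·3 = 286
C has the highest Borda score (286).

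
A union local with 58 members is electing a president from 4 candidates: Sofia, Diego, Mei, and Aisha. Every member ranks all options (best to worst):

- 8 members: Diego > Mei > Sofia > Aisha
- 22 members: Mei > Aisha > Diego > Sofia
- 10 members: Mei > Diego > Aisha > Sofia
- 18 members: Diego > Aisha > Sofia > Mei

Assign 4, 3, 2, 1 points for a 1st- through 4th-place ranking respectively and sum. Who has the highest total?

Sofia: 8·2 + 22·1 + 10·1 + 18·2 = 84
Diego: 8·4 + 22·2 + 10·3 + 18·4 = 178
Mei: 8·3 + 22·4 + 10·4 + 18·1 = 170
Aisha: 8·1 + 22·3 + 10·2 + 18·3 = 148
Diego has the highest Borda score (178).

Diego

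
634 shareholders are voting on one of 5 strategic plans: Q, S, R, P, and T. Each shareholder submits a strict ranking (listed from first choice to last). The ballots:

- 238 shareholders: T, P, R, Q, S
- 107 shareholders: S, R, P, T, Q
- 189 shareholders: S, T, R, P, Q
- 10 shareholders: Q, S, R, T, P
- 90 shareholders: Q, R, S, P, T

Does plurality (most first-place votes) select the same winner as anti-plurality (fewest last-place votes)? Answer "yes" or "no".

Plurality — first-place votes: Q 100, S 296, R 0, P 0, T 238. Winner: S.
Anti-plurality — last-place votes: Q 296, S 238, R 0, P 10, T 90. Winner: R.
The two methods disagree.

no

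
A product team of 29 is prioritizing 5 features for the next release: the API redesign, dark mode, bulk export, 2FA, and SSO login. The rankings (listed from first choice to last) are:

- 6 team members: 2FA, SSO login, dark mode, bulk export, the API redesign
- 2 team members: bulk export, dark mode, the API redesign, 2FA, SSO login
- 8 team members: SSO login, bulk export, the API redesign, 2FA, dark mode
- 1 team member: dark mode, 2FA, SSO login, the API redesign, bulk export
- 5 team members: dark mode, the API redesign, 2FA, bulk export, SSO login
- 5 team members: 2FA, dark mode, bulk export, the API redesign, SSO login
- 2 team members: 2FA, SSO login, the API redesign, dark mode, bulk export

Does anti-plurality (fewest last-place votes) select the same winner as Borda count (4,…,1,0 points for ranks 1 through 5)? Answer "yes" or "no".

Anti-plurality — last-place votes: the API redesign 6, dark mode 8, bulk export 3, 2FA 0, SSO login 12. Winner: 2FA.
Borda — scores: the API redesign 45, dark mode 59, bulk export 53, 2FA 75, SSO login 58. Winner: 2FA.
The two methods agree.

yes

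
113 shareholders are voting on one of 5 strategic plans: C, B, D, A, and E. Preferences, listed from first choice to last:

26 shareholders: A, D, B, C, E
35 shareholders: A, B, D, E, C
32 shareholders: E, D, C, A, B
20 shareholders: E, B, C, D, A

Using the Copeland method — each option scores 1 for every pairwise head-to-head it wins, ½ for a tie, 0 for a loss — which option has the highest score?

A

C: loses to B, D, A, and E → score 0.
B: beats C and E; loses to D and A → score 2.
D: beats C, B, and E; loses to A → score 3.
A: beats C, B, D, and E → score 4.
E: beats C; loses to B, D, and A → score 1.
A has the best pairwise record.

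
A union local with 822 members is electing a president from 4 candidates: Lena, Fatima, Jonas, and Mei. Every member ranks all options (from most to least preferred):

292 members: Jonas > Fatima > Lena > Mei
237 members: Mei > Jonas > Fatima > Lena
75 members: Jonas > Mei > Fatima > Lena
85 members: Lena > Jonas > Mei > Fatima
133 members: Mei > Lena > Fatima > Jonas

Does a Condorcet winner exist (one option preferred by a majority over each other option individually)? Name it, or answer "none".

Jonas vs Lena: 604–218 for Jonas.
Jonas vs Fatima: 689–133 for Jonas.
Jonas vs Mei: 452–370 for Jonas.
Jonas beats every other option head-to-head.

Jonas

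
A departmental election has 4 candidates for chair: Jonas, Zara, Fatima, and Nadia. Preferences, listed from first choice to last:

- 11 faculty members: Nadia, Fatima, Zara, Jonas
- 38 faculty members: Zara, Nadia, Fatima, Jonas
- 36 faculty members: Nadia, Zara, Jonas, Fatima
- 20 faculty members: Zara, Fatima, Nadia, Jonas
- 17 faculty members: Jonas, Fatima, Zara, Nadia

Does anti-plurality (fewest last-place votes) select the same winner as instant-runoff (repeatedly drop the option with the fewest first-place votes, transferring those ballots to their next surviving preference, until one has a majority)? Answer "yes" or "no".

yes

Anti-plurality — last-place votes: Jonas 69, Zara 0, Fatima 36, Nadia 17. Winner: Zara.
Instant-runoff — R1 Jonas 17, Zara 58, Fatima 0, Nadia 47 (Fatima out); R2 Jonas 17, Zara 58, Nadia 47 (Jonas out); R3 Zara 75, Nadia 47 (Zara winner). Winner: Zara.
The two methods agree.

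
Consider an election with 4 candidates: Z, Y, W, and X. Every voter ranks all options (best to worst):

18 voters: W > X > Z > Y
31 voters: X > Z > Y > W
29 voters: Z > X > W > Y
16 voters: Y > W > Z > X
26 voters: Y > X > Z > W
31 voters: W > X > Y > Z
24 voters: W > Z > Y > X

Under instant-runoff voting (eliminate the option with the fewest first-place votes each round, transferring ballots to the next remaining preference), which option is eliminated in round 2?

Round 1: Z 29, Y 42, W 73, X 31. Eliminate Z.
Round 2: Y 42, W 73, X 60. Eliminate Y.

Y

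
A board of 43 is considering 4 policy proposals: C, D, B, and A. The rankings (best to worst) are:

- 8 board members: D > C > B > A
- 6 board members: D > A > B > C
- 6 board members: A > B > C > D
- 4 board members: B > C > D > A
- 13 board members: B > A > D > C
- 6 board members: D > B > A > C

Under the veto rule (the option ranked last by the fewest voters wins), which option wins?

B

Last-place votes: C 25, D 6, B 0, A 12.
B is ranked last by the fewest voters, so B wins.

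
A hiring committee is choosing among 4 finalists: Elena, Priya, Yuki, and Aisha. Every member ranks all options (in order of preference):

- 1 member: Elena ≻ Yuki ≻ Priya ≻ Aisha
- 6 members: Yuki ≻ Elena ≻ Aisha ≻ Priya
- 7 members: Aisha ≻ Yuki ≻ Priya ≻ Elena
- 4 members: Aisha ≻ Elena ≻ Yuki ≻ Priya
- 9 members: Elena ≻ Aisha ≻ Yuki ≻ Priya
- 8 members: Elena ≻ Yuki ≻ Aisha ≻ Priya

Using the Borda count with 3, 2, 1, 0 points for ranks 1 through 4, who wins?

Elena

Elena: 1·3 + 6·2 + 7·0 + 4·2 + 9·3 + 8·3 = 74
Priya: 1·1 + 6·0 + 7·1 + 4·0 + 9·0 + 8·0 = 8
Yuki: 1·2 + 6·3 + 7·2 + 4·1 + 9·1 + 8·2 = 63
Aisha: 1·0 + 6·1 + 7·3 + 4·3 + 9·2 + 8·1 = 65
Elena has the highest Borda score (74).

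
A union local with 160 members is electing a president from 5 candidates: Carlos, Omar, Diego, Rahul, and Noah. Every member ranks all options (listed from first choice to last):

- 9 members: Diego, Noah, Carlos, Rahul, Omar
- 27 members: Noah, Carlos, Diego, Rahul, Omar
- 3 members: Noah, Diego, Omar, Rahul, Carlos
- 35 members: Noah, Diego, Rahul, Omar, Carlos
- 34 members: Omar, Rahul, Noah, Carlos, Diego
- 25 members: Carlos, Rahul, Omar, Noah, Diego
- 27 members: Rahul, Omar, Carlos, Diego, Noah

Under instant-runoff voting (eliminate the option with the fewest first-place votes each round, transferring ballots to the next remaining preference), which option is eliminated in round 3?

Omar

Round 1: Carlos 25, Omar 34, Diego 9, Rahul 27, Noah 65. Eliminate Diego.
Round 2: Carlos 25, Omar 34, Rahul 27, Noah 74. Eliminate Carlos.
Round 3: Omar 34, Rahul 52, Noah 74. Eliminate Omar.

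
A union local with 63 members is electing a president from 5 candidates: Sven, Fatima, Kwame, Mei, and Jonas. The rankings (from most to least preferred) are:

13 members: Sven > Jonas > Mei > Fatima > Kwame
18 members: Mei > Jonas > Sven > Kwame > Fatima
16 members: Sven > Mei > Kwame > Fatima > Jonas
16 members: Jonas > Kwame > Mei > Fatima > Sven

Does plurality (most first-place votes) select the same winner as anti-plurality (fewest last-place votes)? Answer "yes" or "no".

no

Plurality — first-place votes: Sven 29, Fatima 0, Kwame 0, Mei 18, Jonas 16. Winner: Sven.
Anti-plurality — last-place votes: Sven 16, Fatima 18, Kwame 13, Mei 0, Jonas 16. Winner: Mei.
The two methods disagree.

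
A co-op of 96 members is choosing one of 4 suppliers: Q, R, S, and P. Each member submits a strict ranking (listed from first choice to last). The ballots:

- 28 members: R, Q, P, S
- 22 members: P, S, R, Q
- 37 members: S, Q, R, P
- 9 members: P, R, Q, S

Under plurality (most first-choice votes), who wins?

First-place votes: Q 0, R 28, S 37, P 31.
S has the most first-place votes.

S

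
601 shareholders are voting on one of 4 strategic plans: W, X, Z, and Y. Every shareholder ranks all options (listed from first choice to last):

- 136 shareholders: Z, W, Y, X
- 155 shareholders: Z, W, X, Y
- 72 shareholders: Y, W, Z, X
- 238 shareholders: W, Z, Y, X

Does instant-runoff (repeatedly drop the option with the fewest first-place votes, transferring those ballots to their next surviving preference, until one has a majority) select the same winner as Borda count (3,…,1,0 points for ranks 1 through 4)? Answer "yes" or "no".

yes

Instant-runoff — R1 W 238, X 0, Z 291, Y 72 (X out); R2 W 238, Z 291, Y 72 (Y out); R3 W 310, Z 291 (W winner). Winner: W.
Borda — scores: W 1440, X 155, Z 1421, Y 590. Winner: W.
The two methods agree.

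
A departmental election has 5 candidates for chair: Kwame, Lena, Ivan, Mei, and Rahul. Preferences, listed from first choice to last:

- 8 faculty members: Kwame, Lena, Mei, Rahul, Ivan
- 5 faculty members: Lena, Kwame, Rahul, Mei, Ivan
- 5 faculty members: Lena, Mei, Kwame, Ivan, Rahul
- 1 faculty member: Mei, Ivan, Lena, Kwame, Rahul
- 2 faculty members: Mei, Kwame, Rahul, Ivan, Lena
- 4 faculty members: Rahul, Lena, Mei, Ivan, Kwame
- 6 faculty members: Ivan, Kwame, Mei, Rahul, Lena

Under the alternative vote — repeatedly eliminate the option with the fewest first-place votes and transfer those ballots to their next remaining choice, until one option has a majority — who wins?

Round 1: Kwame 8, Lena 10, Ivan 6, Mei 3, Rahul 4. Eliminate Mei.
Round 2: Kwame 10, Lena 10, Ivan 7, Rahul 4. Eliminate Rahul.
Round 3: Kwame 10, Lena 14, Ivan 7. Eliminate Ivan.
Round 4: Kwame 16, Lena 15. Kwame has a majority.

Kwame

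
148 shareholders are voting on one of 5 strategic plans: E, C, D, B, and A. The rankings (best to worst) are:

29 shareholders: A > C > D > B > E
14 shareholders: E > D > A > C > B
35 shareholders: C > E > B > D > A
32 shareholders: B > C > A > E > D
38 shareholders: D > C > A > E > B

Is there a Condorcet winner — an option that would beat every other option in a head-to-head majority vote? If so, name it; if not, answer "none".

C vs E: 134–14 for C.
C vs D: 96–52 for C.
C vs B: 116–32 for C.
C vs A: 105–43 for C.
C beats every other option head-to-head.

C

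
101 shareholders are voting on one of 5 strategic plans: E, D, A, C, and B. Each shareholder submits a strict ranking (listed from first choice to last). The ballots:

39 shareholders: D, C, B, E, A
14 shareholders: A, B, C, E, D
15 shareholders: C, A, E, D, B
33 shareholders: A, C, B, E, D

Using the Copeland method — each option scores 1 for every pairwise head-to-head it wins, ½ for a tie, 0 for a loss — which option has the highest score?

E: beats D; loses to A, C, and B → score 1.
D: beats B; loses to E, A, and C → score 1.
A: beats E, D, and B; loses to C → score 3.
C: beats E, D, A, and B → score 4.
B: beats E; loses to D, A, and C → score 1.
C has the best pairwise record.

C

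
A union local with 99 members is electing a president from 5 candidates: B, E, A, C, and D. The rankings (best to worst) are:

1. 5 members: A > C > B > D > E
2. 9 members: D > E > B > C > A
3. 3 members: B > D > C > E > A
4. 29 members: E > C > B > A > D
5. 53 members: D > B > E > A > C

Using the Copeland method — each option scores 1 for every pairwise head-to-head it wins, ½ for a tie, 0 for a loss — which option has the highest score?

D

B: beats E, A, and C; loses to D → score 3.
E: beats A and C; loses to B and D → score 2.
A: beats C; loses to B, E, and D → score 1.
C: loses to B, E, A, and D → score 0.
D: beats B, E, A, and C → score 4.
D has the best pairwise record.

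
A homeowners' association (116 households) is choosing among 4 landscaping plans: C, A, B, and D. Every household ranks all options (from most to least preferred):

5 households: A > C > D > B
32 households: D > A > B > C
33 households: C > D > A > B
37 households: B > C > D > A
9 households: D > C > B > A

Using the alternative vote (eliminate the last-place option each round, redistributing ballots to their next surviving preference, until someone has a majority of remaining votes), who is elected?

C

Round 1: C 33, A 5, B 37, D 41. Eliminate A.
Round 2: C 38, B 37, D 41. Eliminate B.
Round 3: C 75, D 41. C has a majority.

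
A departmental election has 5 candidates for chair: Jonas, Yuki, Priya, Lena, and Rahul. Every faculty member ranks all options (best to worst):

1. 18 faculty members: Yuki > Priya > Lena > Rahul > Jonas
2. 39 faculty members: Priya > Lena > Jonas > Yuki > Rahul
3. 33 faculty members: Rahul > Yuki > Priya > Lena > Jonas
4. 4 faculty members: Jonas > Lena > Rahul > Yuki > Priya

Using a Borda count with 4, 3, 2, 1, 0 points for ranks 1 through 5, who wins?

Jonas: 18·0 + 39·2 + 33·0 + 4·4 = 94
Yuki: 18·4 + 39·1 + 33·3 + 4·1 = 214
Priya: 18·3 + 39·4 + 33·2 + 4·0 = 276
Lena: 18·2 + 39·3 + 33·1 + 4·3 = 198
Rahul: 18·1 + 39·0 + 33·4 + 4·2 = 158
Priya has the highest Borda score (276).

Priya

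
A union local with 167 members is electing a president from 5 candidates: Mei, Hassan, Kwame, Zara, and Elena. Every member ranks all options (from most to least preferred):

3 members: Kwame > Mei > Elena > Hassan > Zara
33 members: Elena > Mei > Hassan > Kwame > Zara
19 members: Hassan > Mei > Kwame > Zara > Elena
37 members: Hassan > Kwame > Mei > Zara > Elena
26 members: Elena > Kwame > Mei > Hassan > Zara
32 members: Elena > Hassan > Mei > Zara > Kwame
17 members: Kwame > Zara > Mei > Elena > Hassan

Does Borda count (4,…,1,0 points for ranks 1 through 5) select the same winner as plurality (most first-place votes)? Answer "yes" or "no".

Borda — scores: Mei 389, Hassan 415, Kwame 340, Zara 139, Elena 387. Winner: Hassan.
Plurality — first-place votes: Mei 0, Hassan 56, Kwame 20, Zara 0, Elena 91. Winner: Elena.
The two methods disagree.

no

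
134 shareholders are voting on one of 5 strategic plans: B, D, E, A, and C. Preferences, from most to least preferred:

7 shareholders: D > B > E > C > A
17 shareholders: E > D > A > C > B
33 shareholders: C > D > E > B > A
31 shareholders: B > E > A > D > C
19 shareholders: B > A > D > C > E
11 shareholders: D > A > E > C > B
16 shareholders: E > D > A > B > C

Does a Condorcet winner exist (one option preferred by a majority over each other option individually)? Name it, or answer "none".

D

D vs B: 84–50 for D.
D vs E: 70–64 for D.
D vs A: 84–50 for D.
D vs C: 101–33 for D.
D beats every other option head-to-head.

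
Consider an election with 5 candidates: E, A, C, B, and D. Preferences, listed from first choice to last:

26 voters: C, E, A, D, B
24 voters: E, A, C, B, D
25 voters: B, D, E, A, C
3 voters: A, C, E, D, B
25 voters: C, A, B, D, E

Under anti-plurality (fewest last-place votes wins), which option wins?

A

Last-place votes: E 25, A 0, C 25, B 29, D 24.
A is ranked last by the fewest voters, so A wins.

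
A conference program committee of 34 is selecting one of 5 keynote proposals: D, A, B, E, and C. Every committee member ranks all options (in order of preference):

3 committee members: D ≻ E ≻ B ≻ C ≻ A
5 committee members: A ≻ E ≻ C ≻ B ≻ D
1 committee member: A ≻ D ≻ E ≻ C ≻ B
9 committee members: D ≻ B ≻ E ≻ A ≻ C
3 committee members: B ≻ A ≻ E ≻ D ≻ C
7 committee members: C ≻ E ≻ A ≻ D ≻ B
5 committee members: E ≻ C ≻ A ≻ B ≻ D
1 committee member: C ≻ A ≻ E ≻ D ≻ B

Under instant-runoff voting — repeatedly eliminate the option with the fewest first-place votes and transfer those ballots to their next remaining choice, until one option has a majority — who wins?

C

Round 1: D 12, A 6, B 3, E 5, C 8. Eliminate B.
Round 2: D 12, A 9, E 5, C 8. Eliminate E.
Round 3: D 12, A 9, C 13. Eliminate A.
Round 4: D 16, C 18. C has a majority.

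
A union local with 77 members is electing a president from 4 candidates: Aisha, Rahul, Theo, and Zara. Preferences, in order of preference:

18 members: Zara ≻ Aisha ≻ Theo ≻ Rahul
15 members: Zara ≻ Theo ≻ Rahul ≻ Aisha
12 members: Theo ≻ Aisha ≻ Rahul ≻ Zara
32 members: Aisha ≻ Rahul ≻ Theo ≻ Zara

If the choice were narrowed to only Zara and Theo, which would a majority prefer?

Voters preferring Zara to Theo: 33; preferring Theo to Zara: 44.
Theo wins the head-to-head.

Theo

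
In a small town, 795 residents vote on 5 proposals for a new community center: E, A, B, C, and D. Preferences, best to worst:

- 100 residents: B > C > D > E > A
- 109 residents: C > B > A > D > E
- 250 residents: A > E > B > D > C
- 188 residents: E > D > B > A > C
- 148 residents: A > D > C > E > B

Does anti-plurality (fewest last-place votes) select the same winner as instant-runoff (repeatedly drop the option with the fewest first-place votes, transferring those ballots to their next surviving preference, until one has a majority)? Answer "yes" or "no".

Anti-plurality — last-place votes: E 109, A 100, B 148, C 438, D 0. Winner: D.
Instant-runoff — R1 E 188, A 398, B 100, C 109, D 0 (A winner). Winner: A.
The two methods disagree.

no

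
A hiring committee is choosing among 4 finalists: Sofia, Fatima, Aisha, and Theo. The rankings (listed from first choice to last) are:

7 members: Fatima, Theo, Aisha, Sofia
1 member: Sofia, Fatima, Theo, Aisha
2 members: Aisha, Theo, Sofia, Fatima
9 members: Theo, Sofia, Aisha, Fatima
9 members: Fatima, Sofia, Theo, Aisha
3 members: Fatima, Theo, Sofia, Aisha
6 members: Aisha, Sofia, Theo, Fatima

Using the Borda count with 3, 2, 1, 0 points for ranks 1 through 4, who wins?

Theo

Sofia: 7·0 + 1·3 + 2·1 + 9·2 + 9·2 + 3·1 + 6·2 = 56
Fatima: 7·3 + 1·2 + 2·0 + 9·0 + 9·3 + 3·3 + 6·0 = 59
Aisha: 7·1 + 1·0 + 2·3 + 9·1 + 9·0 + 3·0 + 6·3 = 40
Theo: 7·2 + 1·1 + 2·2 + 9·3 + 9·1 + 3·2 + 6·1 = 67
Theo has the highest Borda score (67).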